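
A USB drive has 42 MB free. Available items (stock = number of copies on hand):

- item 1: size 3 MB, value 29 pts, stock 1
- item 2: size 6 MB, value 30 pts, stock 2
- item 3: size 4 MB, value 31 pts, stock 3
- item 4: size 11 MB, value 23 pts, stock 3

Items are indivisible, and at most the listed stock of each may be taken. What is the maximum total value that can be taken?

205 pts

Top feasible selections:
- 1×item 1 + 2×item 2 + 3×item 3 + 1×item 4: size 38, value 205
- 1×item 1 + 2×item 2 + 3×item 3: size 27, value 182
- 2×item 2 + 3×item 3 + 1×item 4: size 35, value 176
- 1×item 1 + 1×item 2 + 3×item 3 + 1×item 4: size 32, value 175
Best: 205 pts.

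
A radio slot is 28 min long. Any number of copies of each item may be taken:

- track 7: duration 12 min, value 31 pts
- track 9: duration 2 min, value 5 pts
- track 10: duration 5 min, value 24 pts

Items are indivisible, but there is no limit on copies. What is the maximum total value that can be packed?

Best value-per-unit is track 10 at 24/5; filling with it alone gives 5×24 = 120.
Optimal mix: 1×track 9 + 5×track 10 → duration 27, value 125.

125 pts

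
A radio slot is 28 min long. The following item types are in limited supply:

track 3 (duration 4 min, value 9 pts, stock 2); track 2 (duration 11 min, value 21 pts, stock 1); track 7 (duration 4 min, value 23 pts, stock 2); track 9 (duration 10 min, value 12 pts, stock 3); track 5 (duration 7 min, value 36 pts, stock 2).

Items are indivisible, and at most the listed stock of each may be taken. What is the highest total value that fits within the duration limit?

Best selections within duration 28 and stock limits:
- 1×track 3 + 2×track 7 + 2×track 5: duration 26, value 127
- 2×track 7 + 2×track 5: duration 22, value 118
- 2×track 3 + 1×track 7 + 2×track 5: duration 26, value 113
Best: 127 pts.

127 pts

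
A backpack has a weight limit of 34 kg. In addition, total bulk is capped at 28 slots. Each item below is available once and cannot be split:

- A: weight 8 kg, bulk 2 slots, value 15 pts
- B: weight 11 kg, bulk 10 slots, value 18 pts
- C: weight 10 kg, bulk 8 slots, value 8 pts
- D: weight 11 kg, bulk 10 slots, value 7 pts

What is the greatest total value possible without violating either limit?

41 pts

Feasible sets respecting both limits:
- A+B+C: weight 29, bulk 20, value 41
- A+B+D: weight 30, bulk 22, value 40
- A+B: weight 19, bulk 12, value 33
Best: 41 pts.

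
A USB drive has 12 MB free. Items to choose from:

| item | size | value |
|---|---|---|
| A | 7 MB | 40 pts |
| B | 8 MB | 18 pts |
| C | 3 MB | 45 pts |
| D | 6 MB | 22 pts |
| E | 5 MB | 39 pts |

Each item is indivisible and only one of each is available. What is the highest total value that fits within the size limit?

Check high-value combinations within 12 MB:
- A+C: size 7+3=10, value 40+45=85
- C+E: size 3+5=8, value 45+39=84
- A+E: size 7+5=12, value 40+39=79
- C+D: size 3+6=9, value 45+22=67
- B+C: size 8+3=11, value 18+45=63
Best: 85 pts.

85 pts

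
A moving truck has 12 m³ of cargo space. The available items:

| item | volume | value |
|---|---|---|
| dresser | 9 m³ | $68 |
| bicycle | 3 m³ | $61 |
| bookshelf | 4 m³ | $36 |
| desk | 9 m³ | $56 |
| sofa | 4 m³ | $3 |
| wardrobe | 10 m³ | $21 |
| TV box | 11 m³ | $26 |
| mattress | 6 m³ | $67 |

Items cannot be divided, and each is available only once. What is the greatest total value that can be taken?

$129

Check high-value combinations within 12 m³:
- dresser+bicycle: volume 9+3=12, value 68+61=129
- bicycle+mattress: volume 3+6=9, value 61+67=128
- bicycle+desk: volume 3+9=12, value 61+56=117
- bookshelf+mattress: volume 4+6=10, value 36+67=103
Best: $129.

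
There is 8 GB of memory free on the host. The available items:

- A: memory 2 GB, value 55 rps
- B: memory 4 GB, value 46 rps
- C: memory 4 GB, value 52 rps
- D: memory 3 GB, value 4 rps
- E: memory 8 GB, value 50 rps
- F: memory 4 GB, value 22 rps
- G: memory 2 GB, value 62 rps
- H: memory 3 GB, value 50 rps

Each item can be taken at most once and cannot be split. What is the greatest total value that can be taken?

169 rps

Check high-value combinations within 8 GB:
- A+C+G: memory 2+4+2=8, value 55+52+62=169
- A+G+H: memory 2+2+3=7, value 55+62+50=167
- A+B+G: memory 2+4+2=8, value 55+46+62=163
Best: 169 rps.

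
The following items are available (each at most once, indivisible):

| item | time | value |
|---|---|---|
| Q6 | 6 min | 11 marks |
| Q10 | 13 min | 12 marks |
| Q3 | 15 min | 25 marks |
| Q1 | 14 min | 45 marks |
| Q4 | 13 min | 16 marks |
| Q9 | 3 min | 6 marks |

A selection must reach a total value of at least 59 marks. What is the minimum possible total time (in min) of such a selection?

Subsets with value ≥ 59, sorted by total time:
- Q6+Q1+Q9: time 23, value 62
- Q1+Q4: time 27, value 61
- Q3+Q1: time 29, value 70
- Q1+Q4+Q9: time 30, value 67
Minimum time: 23 min.

23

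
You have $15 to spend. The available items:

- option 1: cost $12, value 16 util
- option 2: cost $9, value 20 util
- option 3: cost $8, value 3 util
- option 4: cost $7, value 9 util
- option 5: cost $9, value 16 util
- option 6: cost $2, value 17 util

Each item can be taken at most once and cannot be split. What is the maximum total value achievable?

This is a 0/1 knapsack; check combinations near the capacity.
- option 2+option 6: cost 9+2=11, value 20+17=37
- option 5+option 6: cost 9+2=11, value 16+17=33
- option 1+option 6: cost 12+2=14, value 16+17=33
Best: 37 util.

37 util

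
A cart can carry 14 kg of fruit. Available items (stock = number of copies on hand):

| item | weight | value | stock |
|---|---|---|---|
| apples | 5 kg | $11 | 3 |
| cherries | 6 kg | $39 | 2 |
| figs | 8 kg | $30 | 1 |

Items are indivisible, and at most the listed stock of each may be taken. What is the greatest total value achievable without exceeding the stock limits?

$78

Top feasible selections:
- 2×cherries: weight 12, value 78
- 1×cherries + 1×figs: weight 14, value 69
- 1×apples + 1×cherries: weight 11, value 50
- 1×apples + 1×figs: weight 13, value 41
Best: $78.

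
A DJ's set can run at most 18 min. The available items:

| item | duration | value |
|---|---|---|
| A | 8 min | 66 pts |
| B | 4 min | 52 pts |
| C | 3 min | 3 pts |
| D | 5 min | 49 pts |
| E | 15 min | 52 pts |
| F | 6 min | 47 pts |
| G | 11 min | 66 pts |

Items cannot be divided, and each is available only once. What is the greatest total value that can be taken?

This is a 0/1 knapsack; check combinations near the capacity.
- A+B+D: duration 8+4+5=17, value 66+52+49=167
- A+B+F: duration 8+4+6=18, value 66+52+47=165
- B+C+D+F: duration 4+3+5+6=18, value 52+3+49+47=151
- B+D+F: duration 4+5+6=15, value 52+49+47=148
- A+B+C: duration 8+4+3=15, value 66+52+3=121
Best: 167 pts.

167 pts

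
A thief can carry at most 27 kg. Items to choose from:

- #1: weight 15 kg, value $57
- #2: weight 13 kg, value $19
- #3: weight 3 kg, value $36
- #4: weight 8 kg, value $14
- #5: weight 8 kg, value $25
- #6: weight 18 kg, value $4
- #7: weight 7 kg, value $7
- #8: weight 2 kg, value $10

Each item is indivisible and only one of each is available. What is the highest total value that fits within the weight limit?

Check high-value combinations within 27 kg:
- #1+#3+#5: weight 15+3+8=26, value 57+36+25=118
- #1+#3+#7+#8: weight 15+3+7+2=27, value 57+36+7+10=110
- #1+#3+#4: weight 15+3+8=26, value 57+36+14=107
- #1+#3+#8: weight 15+3+2=20, value 57+36+10=103
Best: $118.

$118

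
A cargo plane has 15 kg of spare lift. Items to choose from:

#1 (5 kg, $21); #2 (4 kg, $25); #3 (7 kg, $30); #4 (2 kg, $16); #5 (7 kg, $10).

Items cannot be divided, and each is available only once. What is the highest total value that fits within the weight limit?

$71

This is a 0/1 knapsack; check combinations near the capacity.
- #2+#3+#4: weight 4+7+2=13, value 25+30+16=71
- #1+#3+#4: weight 5+7+2=14, value 21+30+16=67
- #1+#2+#4: weight 5+4+2=11, value 21+25+16=62
- #2+#3: weight 4+7=11, value 25+30=55
- #1+#3: weight 5+7=12, value 21+30=51
Best: $71.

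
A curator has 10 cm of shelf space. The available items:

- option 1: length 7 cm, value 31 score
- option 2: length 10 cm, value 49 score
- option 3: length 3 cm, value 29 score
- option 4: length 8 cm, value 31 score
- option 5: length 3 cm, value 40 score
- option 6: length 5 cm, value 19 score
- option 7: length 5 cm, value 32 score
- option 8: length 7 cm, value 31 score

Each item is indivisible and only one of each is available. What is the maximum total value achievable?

This is a 0/1 knapsack; check combinations near the capacity.
- option 5+option 7: length 3+5=8, value 40+32=72
- option 1+option 5: length 7+3=10, value 31+40=71
- option 5+option 8: length 3+7=10, value 40+31=71
- option 3+option 5: length 3+3=6, value 29+40=69
Best: 72 score.

72 score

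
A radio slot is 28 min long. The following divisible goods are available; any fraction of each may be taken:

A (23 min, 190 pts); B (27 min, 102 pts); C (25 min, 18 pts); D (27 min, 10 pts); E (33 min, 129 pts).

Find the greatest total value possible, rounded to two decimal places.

209.55

Take in order of value per unit:
- A (190/23 per unit): all 23 → value 190, running total 190.00
- E (129/33 per unit): 5 of 33 → value 5×129/33 = 19.5455, running total 209.55
Total 209.55.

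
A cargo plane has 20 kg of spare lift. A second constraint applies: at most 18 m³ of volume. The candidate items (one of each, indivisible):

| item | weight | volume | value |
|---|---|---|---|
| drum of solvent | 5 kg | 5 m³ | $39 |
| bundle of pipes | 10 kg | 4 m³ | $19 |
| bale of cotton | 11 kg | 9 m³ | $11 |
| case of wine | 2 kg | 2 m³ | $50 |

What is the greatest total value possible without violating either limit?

$108

Feasible sets respecting both limits:
- drum of solvent+bundle of pipes+case of wine: weight 17, volume 11, value 108
- drum of solvent+bale of cotton+case of wine: weight 18, volume 16, value 100
- drum of solvent+case of wine: weight 7, volume 7, value 89
- bundle of pipes+case of wine: weight 12, volume 6, value 69
Best: $108.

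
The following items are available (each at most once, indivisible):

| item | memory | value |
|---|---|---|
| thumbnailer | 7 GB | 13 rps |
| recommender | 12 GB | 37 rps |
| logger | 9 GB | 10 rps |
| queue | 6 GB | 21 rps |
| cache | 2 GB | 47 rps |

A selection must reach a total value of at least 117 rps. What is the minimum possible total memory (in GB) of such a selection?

Subsets with value ≥ 117, sorted by total memory:
- thumbnailer+recommender+queue+cache: memory 27, value 118
- thumbnailer+recommender+logger+queue+cache: memory 36, value 128
Minimum memory: 27 GB.

27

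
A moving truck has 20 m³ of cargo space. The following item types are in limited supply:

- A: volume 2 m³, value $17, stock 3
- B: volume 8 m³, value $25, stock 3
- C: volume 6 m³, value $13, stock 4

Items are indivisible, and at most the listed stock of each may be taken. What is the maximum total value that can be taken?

$89

Best selections within volume 20 and stock limits:
- 3×A + 1×B + 1×C: volume 20, value 89
- 2×A + 2×B: volume 20, value 84
- 3×A + 2×C: volume 18, value 77
- 3×A + 1×B: volume 14, value 76
Best: $89.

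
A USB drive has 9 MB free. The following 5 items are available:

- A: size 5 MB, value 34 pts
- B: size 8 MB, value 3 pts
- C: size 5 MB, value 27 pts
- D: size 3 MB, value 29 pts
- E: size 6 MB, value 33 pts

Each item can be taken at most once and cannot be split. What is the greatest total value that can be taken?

Check high-value combinations within 9 MB:
- A+D: size 5+3=8, value 34+29=63
- D+E: size 3+6=9, value 29+33=62
- C+D: size 5+3=8, value 27+29=56
Best: 63 pts.

63 pts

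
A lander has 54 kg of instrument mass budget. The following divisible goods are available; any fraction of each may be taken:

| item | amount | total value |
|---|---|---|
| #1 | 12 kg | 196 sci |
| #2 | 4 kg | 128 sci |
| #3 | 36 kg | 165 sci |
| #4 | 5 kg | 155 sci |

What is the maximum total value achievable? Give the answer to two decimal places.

630.25

Take in order of value per unit:
- #2 (128/4 per unit): all 4 → value 128, running total 128.00
- #4 (155/5 per unit): all 5 → value 155, running total 283.00
- #1 (196/12 per unit): all 12 → value 196, running total 479.00
- #3 (165/36 per unit): 33 of 36 → value 33×165/36 = 151.2500, running total 630.25
Total 630.25.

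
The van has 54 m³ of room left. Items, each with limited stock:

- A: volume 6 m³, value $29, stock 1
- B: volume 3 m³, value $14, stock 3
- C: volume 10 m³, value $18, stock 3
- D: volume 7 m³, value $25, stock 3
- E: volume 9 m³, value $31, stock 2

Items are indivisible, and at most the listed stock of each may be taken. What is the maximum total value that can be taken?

$208

Best selections within volume 54 and stock limits:
- 1×A + 3×B + 3×D + 2×E: volume 54, value 208
- 1×A + 2×B + 3×D + 2×E: volume 51, value 194
- 1×A + 2×B + 1×C + 2×D + 2×E: volume 54, value 187
- 1×A + 3×B + 2×D + 2×E: volume 47, value 183
Best: $208.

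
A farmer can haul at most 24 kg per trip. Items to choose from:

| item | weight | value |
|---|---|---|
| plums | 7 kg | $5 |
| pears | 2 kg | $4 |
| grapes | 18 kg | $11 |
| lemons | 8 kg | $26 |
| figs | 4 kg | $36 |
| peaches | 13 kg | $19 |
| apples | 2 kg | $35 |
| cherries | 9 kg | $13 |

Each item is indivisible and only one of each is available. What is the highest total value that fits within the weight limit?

Check high-value combinations within 24 kg:
- lemons+figs+apples+cherries: weight 8+4+2+9=23, value 26+36+35+13=110
- plums+pears+lemons+figs+apples: weight 7+2+8+4+2=23, value 5+4+26+36+35=106
- plums+lemons+figs+apples: weight 7+8+4+2=21, value 5+26+36+35=102
Best: $110.

$110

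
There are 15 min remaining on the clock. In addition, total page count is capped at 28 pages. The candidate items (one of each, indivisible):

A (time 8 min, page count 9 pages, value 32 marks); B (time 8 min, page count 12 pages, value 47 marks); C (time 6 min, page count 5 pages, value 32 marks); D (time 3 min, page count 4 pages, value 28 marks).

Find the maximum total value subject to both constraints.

Feasible sets respecting both limits:
- B+C: time 14, page count 17, value 79
- B+D: time 11, page count 16, value 75
- A+C: time 14, page count 14, value 64
- A+D: time 11, page count 13, value 60
Best: 79 marks.

79 marks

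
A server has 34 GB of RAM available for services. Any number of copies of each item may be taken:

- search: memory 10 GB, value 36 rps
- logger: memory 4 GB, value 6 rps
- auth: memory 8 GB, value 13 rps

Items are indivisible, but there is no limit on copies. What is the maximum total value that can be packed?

114 rps

Best value-per-unit is search at 36/10; filling with it alone gives 3×36 = 108.
Optimal mix: 3×search + 1×logger → memory 34, value 114.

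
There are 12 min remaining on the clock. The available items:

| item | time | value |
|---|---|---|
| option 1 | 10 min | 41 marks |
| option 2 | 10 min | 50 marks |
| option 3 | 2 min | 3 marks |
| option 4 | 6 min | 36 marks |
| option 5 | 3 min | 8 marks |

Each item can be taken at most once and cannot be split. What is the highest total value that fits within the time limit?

Check high-value combinations within 12 min:
- option 2+option 3: time 10+2=12, value 50+3=53
- option 2: time 10, value 50
- option 3+option 4+option 5: time 2+6+3=11, value 3+36+8=47
- option 4+option 5: time 6+3=9, value 36+8=44
Best: 53 marks.

53 marks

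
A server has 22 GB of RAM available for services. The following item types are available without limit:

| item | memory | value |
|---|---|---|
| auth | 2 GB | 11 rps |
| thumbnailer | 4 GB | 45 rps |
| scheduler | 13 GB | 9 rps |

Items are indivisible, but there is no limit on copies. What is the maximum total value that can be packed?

236 rps

Best value-per-unit is thumbnailer at 45/4; filling with it alone gives 5×45 = 225.
Optimal mix: 1×auth + 5×thumbnailer → memory 22, value 236.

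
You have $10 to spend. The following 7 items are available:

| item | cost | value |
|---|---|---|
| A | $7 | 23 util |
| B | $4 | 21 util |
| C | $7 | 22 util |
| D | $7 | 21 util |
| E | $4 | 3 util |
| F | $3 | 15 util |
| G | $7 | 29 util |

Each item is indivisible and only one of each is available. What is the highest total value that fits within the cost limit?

Check high-value combinations within $10:
- F+G: cost 3+7=10, value 15+29=44
- A+F: cost 7+3=10, value 23+15=38
- C+F: cost 7+3=10, value 22+15=37
- B+F: cost 4+3=7, value 21+15=36
Best: 44 util.

44 util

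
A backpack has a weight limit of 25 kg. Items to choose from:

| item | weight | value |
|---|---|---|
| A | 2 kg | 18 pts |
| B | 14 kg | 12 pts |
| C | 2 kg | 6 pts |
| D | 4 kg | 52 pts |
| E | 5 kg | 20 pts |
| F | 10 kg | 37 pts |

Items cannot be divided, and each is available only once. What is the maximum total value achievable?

133 pts

This is a 0/1 knapsack; check combinations near the capacity.
- A+C+D+E+F: weight 2+2+4+5+10=23, value 18+6+52+20+37=133
- A+D+E+F: weight 2+4+5+10=21, value 18+52+20+37=127
- C+D+E+F: weight 2+4+5+10=21, value 6+52+20+37=115
Best: 133 pts.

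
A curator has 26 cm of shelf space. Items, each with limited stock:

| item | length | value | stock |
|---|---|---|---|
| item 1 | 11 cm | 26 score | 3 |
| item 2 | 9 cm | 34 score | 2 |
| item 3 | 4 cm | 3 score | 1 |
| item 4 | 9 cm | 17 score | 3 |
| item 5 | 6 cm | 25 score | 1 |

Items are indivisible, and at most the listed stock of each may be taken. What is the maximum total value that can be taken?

Best selections within length 26 and stock limits:
- 2×item 2 + 1×item 5: length 24, value 93
- 1×item 1 + 1×item 2 + 1×item 5: length 26, value 85
- 1×item 2 + 1×item 4 + 1×item 5: length 24, value 76
- 2×item 2 + 1×item 3: length 22, value 71
Best: 93 score.

93 score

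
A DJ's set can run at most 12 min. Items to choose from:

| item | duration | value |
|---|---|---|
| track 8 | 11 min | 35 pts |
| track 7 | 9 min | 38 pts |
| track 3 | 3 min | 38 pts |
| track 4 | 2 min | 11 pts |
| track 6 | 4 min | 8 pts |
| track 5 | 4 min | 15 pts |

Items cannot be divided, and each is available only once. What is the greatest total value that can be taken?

Check high-value combinations within 12 min:
- track 7+track 3: duration 9+3=12, value 38+38=76
- track 3+track 4+track 5: duration 3+2+4=9, value 38+11+15=64
- track 3+track 6+track 5: duration 3+4+4=11, value 38+8+15=61
- track 3+track 4+track 6: duration 3+2+4=9, value 38+11+8=57
- track 3+track 5: duration 3+4=7, value 38+15=53
Best: 76 pts.

76 pts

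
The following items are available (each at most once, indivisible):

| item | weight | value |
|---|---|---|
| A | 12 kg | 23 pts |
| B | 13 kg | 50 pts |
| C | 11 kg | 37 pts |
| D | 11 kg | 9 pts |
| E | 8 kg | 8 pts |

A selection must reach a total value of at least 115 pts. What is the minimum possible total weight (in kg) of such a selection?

44

Subsets with value ≥ 115, sorted by total weight:
- A+B+C+E: weight 44, value 118
- A+B+C+D: weight 47, value 119
- A+B+C+D+E: weight 55, value 127
Minimum weight: 44 kg.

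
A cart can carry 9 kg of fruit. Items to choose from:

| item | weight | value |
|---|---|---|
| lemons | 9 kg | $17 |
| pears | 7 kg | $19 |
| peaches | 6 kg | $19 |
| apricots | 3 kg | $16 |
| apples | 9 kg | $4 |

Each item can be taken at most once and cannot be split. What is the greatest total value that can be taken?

This is a 0/1 knapsack; check combinations near the capacity.
- peaches+apricots: weight 6+3=9, value 19+16=35
- peaches: weight 6, value 19
- pears: weight 7, value 19
- lemons: weight 9, value 17
- apricots: weight 3, value 16
Best: $35.

$35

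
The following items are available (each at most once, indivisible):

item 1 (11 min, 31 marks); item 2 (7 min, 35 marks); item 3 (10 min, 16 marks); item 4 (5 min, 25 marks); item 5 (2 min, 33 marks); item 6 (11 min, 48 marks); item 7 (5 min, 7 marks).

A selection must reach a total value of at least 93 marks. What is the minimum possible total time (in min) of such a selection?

Subsets with value ≥ 93, sorted by total time:
- item 2+item 4+item 5: time 14, value 93
- item 4+item 5+item 6: time 18, value 106
Minimum time: 14 min.

14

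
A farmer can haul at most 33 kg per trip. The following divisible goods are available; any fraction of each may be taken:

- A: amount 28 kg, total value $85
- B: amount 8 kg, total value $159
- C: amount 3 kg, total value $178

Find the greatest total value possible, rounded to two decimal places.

403.79

Take in order of value per unit:
- C (178/3 per unit): all 3 → value 178, running total 178.00
- B (159/8 per unit): all 8 → value 159, running total 337.00
- A (85/28 per unit): 22 of 28 → value 22×85/28 = 66.7857, running total 403.79
Total 403.79.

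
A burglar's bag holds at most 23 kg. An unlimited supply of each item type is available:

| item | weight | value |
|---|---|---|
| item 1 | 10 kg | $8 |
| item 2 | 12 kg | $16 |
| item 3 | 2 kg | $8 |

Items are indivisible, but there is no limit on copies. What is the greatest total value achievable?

$88

Best value-per-unit is item 3 at 8/2, and filling with it alone uses weight 11×2=22. No mix of the others beats 11×8 = 88.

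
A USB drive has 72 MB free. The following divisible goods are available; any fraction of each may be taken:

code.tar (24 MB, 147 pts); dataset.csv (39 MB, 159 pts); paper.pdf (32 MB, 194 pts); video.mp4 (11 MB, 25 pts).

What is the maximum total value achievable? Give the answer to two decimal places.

406.23

Take in order of value per unit:
- code.tar (147/24 per unit): all 24 → value 147, running total 147.00
- paper.pdf (194/32 per unit): all 32 → value 194, running total 341.00
- dataset.csv (159/39 per unit): 16 of 39 → value 16×159/39 = 65.2308, running total 406.23
Total 406.23.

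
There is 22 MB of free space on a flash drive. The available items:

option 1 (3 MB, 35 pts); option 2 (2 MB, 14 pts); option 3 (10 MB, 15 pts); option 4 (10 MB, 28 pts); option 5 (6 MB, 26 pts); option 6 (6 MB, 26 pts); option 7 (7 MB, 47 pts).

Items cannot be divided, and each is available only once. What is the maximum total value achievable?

134 pts

This is a 0/1 knapsack; check combinations near the capacity.
- option 1+option 5+option 6+option 7: size 3+6+6+7=22, value 35+26+26+47=134
- option 1+option 2+option 4+option 7: size 3+2+10+7=22, value 35+14+28+47=124
- option 1+option 2+option 5+option 7: size 3+2+6+7=18, value 35+14+26+47=122
Best: 134 pts.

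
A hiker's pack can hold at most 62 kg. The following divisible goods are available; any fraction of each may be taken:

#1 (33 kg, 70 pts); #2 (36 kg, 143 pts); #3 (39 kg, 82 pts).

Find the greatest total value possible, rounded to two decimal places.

198.15

Take in order of value per unit:
- #2 (143/36 per unit): all 36 → value 143, running total 143.00
- #1 (70/33 per unit): 26 of 33 → value 26×70/33 = 55.1515, running total 198.15
Total 198.15.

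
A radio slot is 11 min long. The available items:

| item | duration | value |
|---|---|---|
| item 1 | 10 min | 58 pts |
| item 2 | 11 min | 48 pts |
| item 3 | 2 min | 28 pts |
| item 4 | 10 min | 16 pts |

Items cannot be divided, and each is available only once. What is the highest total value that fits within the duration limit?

This is a 0/1 knapsack; check combinations near the capacity.
- item 1: duration 10, value 58
- item 2: duration 11, value 48
- item 3: duration 2, value 28
- item 4: duration 10, value 16
Best: 58 pts.

58 pts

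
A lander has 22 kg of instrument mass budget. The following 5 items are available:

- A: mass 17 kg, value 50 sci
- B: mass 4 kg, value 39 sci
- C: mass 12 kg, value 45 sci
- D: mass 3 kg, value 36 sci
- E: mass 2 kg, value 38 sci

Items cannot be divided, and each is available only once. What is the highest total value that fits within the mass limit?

158 sci

Check high-value combinations within 22 kg:
- B+C+D+E: mass 4+12+3+2=21, value 39+45+36+38=158
- A+D+E: mass 17+3+2=22, value 50+36+38=124
- B+C+E: mass 4+12+2=18, value 39+45+38=122
Best: 158 sci.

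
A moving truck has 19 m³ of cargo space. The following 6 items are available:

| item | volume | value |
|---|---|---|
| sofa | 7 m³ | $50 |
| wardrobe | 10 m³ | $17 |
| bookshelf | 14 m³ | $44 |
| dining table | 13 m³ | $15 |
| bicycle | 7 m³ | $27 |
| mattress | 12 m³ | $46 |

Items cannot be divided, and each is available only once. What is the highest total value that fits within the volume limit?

$96

Check high-value combinations within 19 m³:
- sofa+mattress: volume 7+12=19, value 50+46=96
- sofa+bicycle: volume 7+7=14, value 50+27=77
- bicycle+mattress: volume 7+12=19, value 27+46=73
- sofa+wardrobe: volume 7+10=17, value 50+17=67
Best: $96.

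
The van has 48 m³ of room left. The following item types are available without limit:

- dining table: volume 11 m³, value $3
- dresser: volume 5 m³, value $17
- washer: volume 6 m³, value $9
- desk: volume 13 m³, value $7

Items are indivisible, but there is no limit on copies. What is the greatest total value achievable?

$153

Best value-per-unit is dresser at 17/5, and filling with it alone uses volume 9×5=45. No mix of the others beats 9×17 = 153.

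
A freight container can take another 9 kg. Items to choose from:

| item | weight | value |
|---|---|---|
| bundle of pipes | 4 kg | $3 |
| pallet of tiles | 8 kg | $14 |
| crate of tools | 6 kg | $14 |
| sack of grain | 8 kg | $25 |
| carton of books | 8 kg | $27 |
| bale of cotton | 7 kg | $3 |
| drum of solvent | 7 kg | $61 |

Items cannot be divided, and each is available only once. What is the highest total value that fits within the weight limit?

$61

Check high-value combinations within 9 kg:
- drum of solvent: weight 7, value 61
- carton of books: weight 8, value 27
- sack of grain: weight 8, value 25
- crate of tools: weight 6, value 14
Best: $61.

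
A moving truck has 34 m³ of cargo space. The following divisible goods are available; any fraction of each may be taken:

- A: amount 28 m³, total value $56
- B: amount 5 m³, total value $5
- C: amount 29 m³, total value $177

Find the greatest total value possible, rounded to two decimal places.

187.00

Take in order of value per unit:
- C (177/29 per unit): all 29 → value 177, running total 177.00
- A (56/28 per unit): 5 of 28 → value 5×56/28 = 10.0000, running total 187.00
Total 187.00.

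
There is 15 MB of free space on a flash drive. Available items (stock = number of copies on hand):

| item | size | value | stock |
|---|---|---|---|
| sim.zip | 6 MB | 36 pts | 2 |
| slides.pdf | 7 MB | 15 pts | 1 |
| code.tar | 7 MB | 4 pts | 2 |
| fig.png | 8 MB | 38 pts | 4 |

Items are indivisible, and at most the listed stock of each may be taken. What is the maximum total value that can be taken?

Top feasible selections:
- 1×sim.zip + 1×fig.png: size 14, value 74
- 2×sim.zip: size 12, value 72
Best: 74 pts.

74 pts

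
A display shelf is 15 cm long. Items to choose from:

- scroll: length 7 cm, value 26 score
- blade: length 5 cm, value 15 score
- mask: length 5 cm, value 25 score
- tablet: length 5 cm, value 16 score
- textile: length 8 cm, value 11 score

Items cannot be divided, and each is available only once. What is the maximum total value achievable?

56 score

Check high-value combinations within 15 cm:
- blade+mask+tablet: length 5+5+5=15, value 15+25+16=56
- scroll+mask: length 7+5=12, value 26+25=51
- scroll+tablet: length 7+5=12, value 26+16=42
- mask+tablet: length 5+5=10, value 25+16=41
Best: 56 score.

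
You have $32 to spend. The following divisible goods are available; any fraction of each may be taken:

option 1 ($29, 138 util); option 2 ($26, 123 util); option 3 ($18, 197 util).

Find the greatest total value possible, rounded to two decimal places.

263.62

Take in order of value per unit:
- option 3 (197/18 per unit): all 18 → value 197, running total 197.00
- option 1 (138/29 per unit): 14 of 29 → value 14×138/29 = 66.6207, running total 263.62
Total 263.62.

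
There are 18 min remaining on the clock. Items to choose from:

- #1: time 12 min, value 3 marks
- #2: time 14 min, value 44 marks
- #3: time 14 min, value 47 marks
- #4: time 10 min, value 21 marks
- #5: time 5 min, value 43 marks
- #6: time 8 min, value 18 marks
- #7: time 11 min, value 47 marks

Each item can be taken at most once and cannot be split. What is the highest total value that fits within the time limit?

90 marks

Check high-value combinations within 18 min:
- #5+#7: time 5+11=16, value 43+47=90
- #4+#5: time 10+5=15, value 21+43=64
- #5+#6: time 5+8=13, value 43+18=61
- #7: time 11, value 47
- #3: time 14, value 47
Best: 90 marks.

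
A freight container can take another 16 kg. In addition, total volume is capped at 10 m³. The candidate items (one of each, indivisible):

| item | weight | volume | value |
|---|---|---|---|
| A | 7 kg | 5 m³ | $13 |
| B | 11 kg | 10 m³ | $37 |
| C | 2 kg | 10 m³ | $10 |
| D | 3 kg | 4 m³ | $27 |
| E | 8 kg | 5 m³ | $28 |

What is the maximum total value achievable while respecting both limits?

Feasible sets respecting both limits:
- D+E: weight 11, volume 9, value 55
- A+E: weight 15, volume 10, value 41
- A+D: weight 10, volume 9, value 40
Best: $55.

$55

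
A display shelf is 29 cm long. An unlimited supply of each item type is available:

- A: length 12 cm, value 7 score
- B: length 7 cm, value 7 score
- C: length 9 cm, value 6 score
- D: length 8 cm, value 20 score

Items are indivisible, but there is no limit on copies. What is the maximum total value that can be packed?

Best value-per-unit is D at 20/8, and filling with it alone uses length 3×8=24. No mix of the others beats 3×20 = 60.

60 score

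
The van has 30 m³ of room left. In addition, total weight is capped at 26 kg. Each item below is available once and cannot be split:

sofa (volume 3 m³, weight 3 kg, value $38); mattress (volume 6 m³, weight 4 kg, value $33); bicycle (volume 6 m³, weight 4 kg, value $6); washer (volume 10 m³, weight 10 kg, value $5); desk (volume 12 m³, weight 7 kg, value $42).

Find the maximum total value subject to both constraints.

$119

Feasible sets respecting both limits:
- sofa+mattress+bicycle+desk: volume 27, weight 18, value 119
- sofa+mattress+desk: volume 21, weight 14, value 113
- sofa+bicycle+desk: volume 21, weight 14, value 86
- sofa+washer+desk: volume 25, weight 20, value 85
Best: $119.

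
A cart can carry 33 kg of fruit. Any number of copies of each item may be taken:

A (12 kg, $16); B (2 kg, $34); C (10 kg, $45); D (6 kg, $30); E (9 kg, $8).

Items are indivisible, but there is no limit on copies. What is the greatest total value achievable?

Best value-per-unit is B at 34/2, and filling with it alone uses weight 16×2=32. No mix of the others beats 16×34 = 544.

$544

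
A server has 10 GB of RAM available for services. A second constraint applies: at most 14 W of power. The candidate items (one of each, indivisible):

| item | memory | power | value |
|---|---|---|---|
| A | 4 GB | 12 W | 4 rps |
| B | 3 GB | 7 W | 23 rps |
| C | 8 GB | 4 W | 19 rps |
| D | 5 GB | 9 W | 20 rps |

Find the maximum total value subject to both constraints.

Feasible sets respecting both limits:
- B: memory 3, power 7, value 23
- D: memory 5, power 9, value 20
- C: memory 8, power 4, value 19
- A: memory 4, power 12, value 4
Best: 23 rps.

23 rps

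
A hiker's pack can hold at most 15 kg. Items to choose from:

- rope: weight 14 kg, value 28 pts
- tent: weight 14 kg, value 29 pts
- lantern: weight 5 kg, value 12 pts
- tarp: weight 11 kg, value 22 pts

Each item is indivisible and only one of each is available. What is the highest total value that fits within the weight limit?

29 pts

Check high-value combinations within 15 kg:
- tent: weight 14, value 29
- rope: weight 14, value 28
- tarp: weight 11, value 22
- lantern: weight 5, value 12
Best: 29 pts.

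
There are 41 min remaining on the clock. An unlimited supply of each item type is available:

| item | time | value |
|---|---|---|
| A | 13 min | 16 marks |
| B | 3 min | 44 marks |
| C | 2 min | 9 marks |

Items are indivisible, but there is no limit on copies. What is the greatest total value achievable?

581 marks

Best value-per-unit is B at 44/3; filling with it alone gives 13×44 = 572.
Optimal mix: 13×B + 1×C → time 41, value 581.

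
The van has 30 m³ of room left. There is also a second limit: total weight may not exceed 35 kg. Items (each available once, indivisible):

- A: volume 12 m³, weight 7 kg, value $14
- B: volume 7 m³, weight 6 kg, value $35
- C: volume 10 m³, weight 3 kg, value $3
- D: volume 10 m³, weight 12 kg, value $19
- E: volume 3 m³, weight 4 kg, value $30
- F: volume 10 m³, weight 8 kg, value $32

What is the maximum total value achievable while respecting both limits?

Feasible sets respecting both limits:
- B+D+E+F: volume 30, weight 30, value 116
- B+C+E+F: volume 30, weight 21, value 100
- B+E+F: volume 20, weight 18, value 97
Best: $116.

$116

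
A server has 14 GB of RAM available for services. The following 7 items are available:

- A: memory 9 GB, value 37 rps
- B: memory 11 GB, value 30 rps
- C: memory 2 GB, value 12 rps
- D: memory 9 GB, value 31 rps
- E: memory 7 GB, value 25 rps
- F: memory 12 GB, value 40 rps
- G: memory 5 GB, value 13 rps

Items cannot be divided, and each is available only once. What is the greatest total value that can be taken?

52 rps

Check high-value combinations within 14 GB:
- C+F: memory 2+12=14, value 12+40=52
- A+G: memory 9+5=14, value 37+13=50
- C+E+G: memory 2+7+5=14, value 12+25+13=50
Best: 52 rps.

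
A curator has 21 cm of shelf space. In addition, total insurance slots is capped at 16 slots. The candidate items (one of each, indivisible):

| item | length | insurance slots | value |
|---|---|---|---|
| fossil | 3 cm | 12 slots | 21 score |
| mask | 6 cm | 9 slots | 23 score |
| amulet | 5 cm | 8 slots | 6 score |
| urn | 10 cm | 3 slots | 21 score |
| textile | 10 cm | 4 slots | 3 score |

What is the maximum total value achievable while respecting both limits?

44 score

Feasible sets respecting both limits:
- mask+urn: length 16, insurance slots 12, value 44
- fossil+urn: length 13, insurance slots 15, value 42
- amulet+urn: length 15, insurance slots 11, value 27
- mask+textile: length 16, insurance slots 13, value 26
Best: 44 score.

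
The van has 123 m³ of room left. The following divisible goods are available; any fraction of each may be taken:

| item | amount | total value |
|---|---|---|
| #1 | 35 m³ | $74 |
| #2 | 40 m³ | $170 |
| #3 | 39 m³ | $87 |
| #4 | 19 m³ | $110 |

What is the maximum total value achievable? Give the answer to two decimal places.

419.86

Take in order of value per unit:
- #4 (110/19 per unit): all 19 → value 110, running total 110.00
- #2 (170/40 per unit): all 40 → value 170, running total 280.00
- #3 (87/39 per unit): all 39 → value 87, running total 367.00
- #1 (74/35 per unit): 25 of 35 → value 25×74/35 = 52.8571, running total 419.86
Total 419.86.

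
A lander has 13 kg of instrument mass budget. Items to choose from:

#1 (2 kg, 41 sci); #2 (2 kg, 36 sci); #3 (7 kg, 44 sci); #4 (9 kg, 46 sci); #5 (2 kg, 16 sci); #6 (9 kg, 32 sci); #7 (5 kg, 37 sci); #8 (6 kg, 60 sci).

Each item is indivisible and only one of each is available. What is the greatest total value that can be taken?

153 sci

Check high-value combinations within 13 kg:
- #1+#2+#5+#8: mass 2+2+2+6=12, value 41+36+16+60=153
- #1+#7+#8: mass 2+5+6=13, value 41+37+60=138
- #1+#2+#8: mass 2+2+6=10, value 41+36+60=137
- #1+#2+#3+#5: mass 2+2+7+2=13, value 41+36+44+16=137
- #2+#7+#8: mass 2+5+6=13, value 36+37+60=133
Best: 153 sci.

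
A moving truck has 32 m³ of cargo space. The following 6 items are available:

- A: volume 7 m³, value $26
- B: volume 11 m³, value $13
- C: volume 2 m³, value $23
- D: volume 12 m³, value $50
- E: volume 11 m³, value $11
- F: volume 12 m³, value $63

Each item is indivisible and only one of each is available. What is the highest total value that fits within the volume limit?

This is a 0/1 knapsack; check combinations near the capacity.
- A+D+F: volume 7+12+12=31, value 26+50+63=139
- C+D+F: volume 2+12+12=26, value 23+50+63=136
- A+B+C+F: volume 7+11+2+12=32, value 26+13+23+63=125
- A+C+E+F: volume 7+2+11+12=32, value 26+23+11+63=123
- D+F: volume 12+12=24, value 50+63=113
Best: $139.

$139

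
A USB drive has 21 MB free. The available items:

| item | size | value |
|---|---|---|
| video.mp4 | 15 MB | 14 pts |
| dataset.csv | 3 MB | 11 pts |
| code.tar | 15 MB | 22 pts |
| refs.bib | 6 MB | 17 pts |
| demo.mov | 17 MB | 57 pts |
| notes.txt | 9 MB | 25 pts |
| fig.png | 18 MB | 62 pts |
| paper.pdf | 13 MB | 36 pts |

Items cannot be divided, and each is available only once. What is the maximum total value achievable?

73 pts

This is a 0/1 knapsack; check combinations near the capacity.
- dataset.csv+fig.png: size 3+18=21, value 11+62=73
- dataset.csv+demo.mov: size 3+17=20, value 11+57=68
- fig.png: size 18, value 62
- demo.mov: size 17, value 57
Best: 73 pts.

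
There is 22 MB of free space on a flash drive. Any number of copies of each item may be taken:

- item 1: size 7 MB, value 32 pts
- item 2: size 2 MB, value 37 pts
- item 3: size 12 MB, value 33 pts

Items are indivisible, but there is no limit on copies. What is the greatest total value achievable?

407 pts

Best value-per-unit is item 2 at 37/2, and filling with it alone uses size 11×2=22. No mix of the others beats 11×37 = 407.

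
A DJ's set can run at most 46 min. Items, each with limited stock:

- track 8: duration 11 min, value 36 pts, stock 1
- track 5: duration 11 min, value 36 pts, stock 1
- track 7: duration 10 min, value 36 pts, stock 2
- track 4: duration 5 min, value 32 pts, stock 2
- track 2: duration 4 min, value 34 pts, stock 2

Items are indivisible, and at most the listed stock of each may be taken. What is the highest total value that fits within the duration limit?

208 pts

Best selections within duration 46 and stock limits:
- 1×track 5 + 2×track 7 + 1×track 4 + 2×track 2: duration 44, value 208
- 1×track 8 + 2×track 7 + 1×track 4 + 2×track 2: duration 44, value 208
- 1×track 8 + 1×track 5 + 1×track 7 + 1×track 4 + 2×track 2: duration 45, value 208
Best: 208 pts.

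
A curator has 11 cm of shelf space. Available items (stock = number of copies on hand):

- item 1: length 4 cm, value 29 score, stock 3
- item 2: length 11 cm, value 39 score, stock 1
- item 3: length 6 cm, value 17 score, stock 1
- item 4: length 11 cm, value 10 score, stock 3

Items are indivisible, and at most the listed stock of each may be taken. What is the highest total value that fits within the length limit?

Best selections within length 11 and stock limits:
- 2×item 1: length 8, value 58
- 1×item 1 + 1×item 3: length 10, value 46
- 1×item 2: length 11, value 39
- 1×item 1: length 4, value 29
Best: 58 score.

58 score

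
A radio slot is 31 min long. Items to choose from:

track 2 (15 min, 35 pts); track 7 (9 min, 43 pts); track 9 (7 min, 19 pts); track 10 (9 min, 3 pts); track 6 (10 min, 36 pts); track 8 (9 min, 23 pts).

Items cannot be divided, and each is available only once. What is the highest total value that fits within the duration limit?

Check high-value combinations within 31 min:
- track 7+track 6+track 8: duration 9+10+9=28, value 43+36+23=102
- track 7+track 9+track 6: duration 9+7+10=26, value 43+19+36=98
- track 2+track 7+track 9: duration 15+9+7=31, value 35+43+19=97
- track 7+track 9+track 8: duration 9+7+9=25, value 43+19+23=85
Best: 102 pts.

102 pts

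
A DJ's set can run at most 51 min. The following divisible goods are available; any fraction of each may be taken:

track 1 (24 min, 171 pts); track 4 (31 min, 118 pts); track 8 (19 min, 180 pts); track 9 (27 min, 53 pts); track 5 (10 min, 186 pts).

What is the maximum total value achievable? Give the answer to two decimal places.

Take in order of value per unit:
- track 5 (186/10 per unit): all 10 → value 186, running total 186.00
- track 8 (180/19 per unit): all 19 → value 180, running total 366.00
- track 1 (171/24 per unit): 22 of 24 → value 22×171/24 = 156.7500, running total 522.75
Total 522.75.

522.75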